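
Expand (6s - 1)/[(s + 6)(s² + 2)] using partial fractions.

At s=-6: P = (6·(-6) - 1)/((-6)² + 2) = -37/38. Q = -P = 37/38, R = 6 - (-6)·P = 3/19
Result: (-37/38)/(s + 6) + ((37/38)s + 3/19)/(s² + 2)


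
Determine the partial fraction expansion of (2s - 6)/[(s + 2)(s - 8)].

At s=-2: P = (2·(-2) - 6)/(-2 - 8) = 1. At s=8: Q = (2·8 - 6)/(8 + 2) = 1
Result: 1/(s + 2) + 1/(s - 8)


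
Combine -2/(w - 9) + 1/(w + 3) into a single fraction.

Common denominator (w - 9)(w + 3). Numerator: -2(w + 3) + 1(w - 9) = (-2w - 6) + (w - 9) = -w - 15
Result: (-w - 15)/[(w - 9)(w + 3)]


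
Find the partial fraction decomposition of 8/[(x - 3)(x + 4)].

8/(x - 3)(x + 4) = P/(x - 3) + Q/(x + 4). P = 8/(3 + 4) = 8/7, Q = 8/(-4 - 3) = -8/7
Result: (8/7)/(x - 3) - (8/7)/(x + 4)


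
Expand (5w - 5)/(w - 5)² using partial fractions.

(5w - 5) = α(w - 5) + β. At w = 5: β = 5·5 - 5 = 20. Coeff of w: α = 5
Result: 5/(w - 5) + 20/(w - 5)²


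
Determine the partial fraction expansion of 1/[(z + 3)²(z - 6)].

Cover-up at z=6: R = 1/(6 + 3)² = 1/81. Cover-up at z=-3: Q = 1/(-3 - 6) = -1/9. Comparing z² coeff: P = -R = -1/81
Result: (-1/81)/(z + 3) - (1/9)/(z + 3)² + (1/81)/(z - 6)


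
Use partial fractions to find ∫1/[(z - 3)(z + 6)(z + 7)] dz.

Cover-up: P = 1/90, Q = -1/9, R = 1/10. Decomposition: (1/90)/(z - 3) - (1/9)/(z + 6) + (1/10)/(z + 7). Integrate each term: (1/90) ln|(z - 3)| - (1/9) ln|(z + 6)| + (1/10) ln|(z + 7)| + C


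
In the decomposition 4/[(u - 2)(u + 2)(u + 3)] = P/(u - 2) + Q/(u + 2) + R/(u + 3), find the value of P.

Cover-up at u = 2: P = 4/[(2 + 2)(2 + 3)] = 4/[(4)(5)] = 4/20 = 1/5


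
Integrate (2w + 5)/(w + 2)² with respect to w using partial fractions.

Decompose: P = 2, Q = 2·(-2) + 5 = 1, so (2w + 5)/(w + 2)² = 2/(w + 2) + 1/(w + 2)². Integrate: ∫ P/(w + 2) dw = 2 ln|(w + 2)|; ∫ Q/(w + 2)² dw = -1/(w + 2). Sum: 2 ln|(w + 2)| - 1/(w + 2) + C


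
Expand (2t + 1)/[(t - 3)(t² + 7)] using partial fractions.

At t=3: A = (2·3 + 1)/(3² + 7) = 7/16. B = -A = -7/16, C = 2 - 3·A = 11/16
Result: (7/16)/(t - 3) - ((7/16)t - 11/16)/(t² + 7)


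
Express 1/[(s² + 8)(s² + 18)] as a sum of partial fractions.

Coefficient matching gives α = γ = 0, β = 1/(18-8) = 1/10, δ = -β = -1/10
Result: (1/10)/(s² + 8) - (1/10)/(s² + 18)


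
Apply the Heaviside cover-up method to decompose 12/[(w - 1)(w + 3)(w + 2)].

Cover (w - 1), w=1: P = 12/[(1 + 3)(1 + 2)] = 1. Cover (w + 3), w=-3: Q = 12/[(-3 - 1)(-3 + 2)] = 3. Cover (w + 2), w=-2: R = 12/[(-2 - 1)(-2 + 3)] = -4.
Result: 1/(w - 1) + 3/(w + 3) - 4/(w + 2)


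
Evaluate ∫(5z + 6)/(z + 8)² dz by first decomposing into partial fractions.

Decompose: α = 5, β = 5·(-8) + 6 = -34, so (5z + 6)/(z + 8)² = 5/(z + 8) - 34/(z + 8)². Integrate: ∫ α/(z + 8) dz = 5 ln|(z + 8)|; ∫ β/(z + 8)² dz = 34/(z + 8). Sum: 5 ln|(z + 8)| + 34/(z + 8) + C


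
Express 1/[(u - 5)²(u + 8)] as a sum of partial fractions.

Cover-up at u=-8: C = 1/(-8 - 5)² = 1/169. Cover-up at u=5: B = 1/(5 + 8) = 1/13. Comparing u² coeff: A = -C = -1/169
Result: (-1/169)/(u - 5) + (1/13)/(u - 5)² + (1/169)/(u + 8)


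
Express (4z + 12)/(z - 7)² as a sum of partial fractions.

(4z + 12) = A(z - 7) + B. At z = 7: B = 4·7 + 12 = 40. Coeff of z: A = 4
Result: 4/(z - 7) + 40/(z - 7)²


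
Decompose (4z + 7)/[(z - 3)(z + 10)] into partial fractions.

At z=3: α = (4·3 + 7)/(3 + 10) = 19/13. At z=-10: β = (4·(-10) + 7)/(-10 - 3) = 33/13
Result: (19/13)/(z - 3) + (33/13)/(z + 10)


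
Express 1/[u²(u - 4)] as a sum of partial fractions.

Cover-up at u=4: R = 1/(4 - 0)² = 1/16. Cover-up at u=0: Q = 1/(0 - 4) = -1/4. Comparing u² coeff: P = -R = -1/16
Result: (-1/16)/u - (1/4)/u² + (1/16)/(u - 4)


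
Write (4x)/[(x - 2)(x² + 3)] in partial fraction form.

At x=2: α = (4·2 + 0)/(2² + 3) = 8/7. β = -α = -8/7, γ = 4 - 2·α = 12/7
Result: (8/7)/(x - 2) - ((8/7)x - 12/7)/(x² + 3)


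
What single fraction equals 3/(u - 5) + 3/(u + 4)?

Common denominator (u - 5)(u + 4). Numerator: 3(u + 4) + 3(u - 5) = (3u + 12) + (3u - 15) = 6u - 3
Result: (6u - 3)/[(u - 5)(u + 4)]


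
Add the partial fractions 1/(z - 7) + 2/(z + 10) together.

Common denominator (z - 7)(z + 10). Numerator: 1(z + 10) + 2(z - 7) = (z + 10) + (2z - 14) = 3z - 4
Result: (3z - 4)/[(z - 7)(z + 10)]


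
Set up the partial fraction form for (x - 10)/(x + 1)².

Repeated linear factor: A/(x + 1) + B/(x + 1)²


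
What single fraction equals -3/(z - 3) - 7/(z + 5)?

Common denominator (z - 3)(z + 5). Numerator: -3(z + 5) - 7(z - 3) = (-3z - 15) - (7z - 21) = -10z + 6
Result: (-10z + 6)/[(z - 3)(z + 5)]


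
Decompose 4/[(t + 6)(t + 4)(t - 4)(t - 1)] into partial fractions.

Using Heaviside cover-up: (-1/35)/(t + 6) + (1/20)/(t + 4) + (1/60)/(t - 4) - (4/105)/(t - 1)


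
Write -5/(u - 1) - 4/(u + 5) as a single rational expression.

Common denominator (u - 1)(u + 5). Numerator: -5(u + 5) - 4(u - 1) = (-5u - 25) - (4u - 4) = -9u - 21
Result: (-9u - 21)/[(u - 1)(u + 5)]


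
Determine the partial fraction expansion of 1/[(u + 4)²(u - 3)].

Cover-up at u=3: C = 1/(3 + 4)² = 1/49. Cover-up at u=-4: B = 1/(-4 - 3) = -1/7. Comparing u² coeff: A = -C = -1/49
Result: (-1/49)/(u + 4) - (1/7)/(u + 4)² + (1/49)/(u - 3)


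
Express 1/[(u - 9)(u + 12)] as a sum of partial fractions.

1/(u - 9)(u + 12) = P/(u - 9) + Q/(u + 12). P = 1/(9 + 12) = 1/21, Q = 1/(-12 - 9) = -1/21
Result: (1/21)/(u - 9) - (1/21)/(u + 12)


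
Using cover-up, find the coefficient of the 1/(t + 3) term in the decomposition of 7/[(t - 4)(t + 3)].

Cover (t + 3), set t=-3: 7/((t - 4) at t=-3) = 7/(-7) = -1


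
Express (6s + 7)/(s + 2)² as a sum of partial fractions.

(6s + 7) = A(s + 2) + B. At s = -2: B = 6·(-2) + 7 = -5. Coeff of s: A = 6
Result: 6/(s + 2) - 5/(s + 2)²


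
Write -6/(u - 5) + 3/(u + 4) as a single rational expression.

Common denominator (u - 5)(u + 4). Numerator: -6(u + 4) + 3(u - 5) = (-6u - 24) + (3u - 15) = -3u - 39
Result: (-3u - 39)/[(u - 5)(u + 4)]


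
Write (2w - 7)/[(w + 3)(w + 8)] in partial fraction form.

At w=-3: P = (2·(-3) - 7)/(-3 + 8) = -13/5. At w=-8: Q = (2·(-8) - 7)/(-8 + 3) = 23/5
Result: (-13/5)/(w + 3) + (23/5)/(w + 8)


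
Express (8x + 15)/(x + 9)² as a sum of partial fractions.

(8x + 15) = A(x + 9) + B. At x = -9: B = 8·(-9) + 15 = -57. Coeff of x: A = 8
Result: 8/(x + 9) - 57/(x + 9)²


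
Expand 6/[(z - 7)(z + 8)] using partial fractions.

6/(z - 7)(z + 8) = P/(z - 7) + Q/(z + 8). P = 6/(7 + 8) = 2/5, Q = 6/(-8 - 7) = -2/5
Result: (2/5)/(z - 7) - (2/5)/(z + 8)


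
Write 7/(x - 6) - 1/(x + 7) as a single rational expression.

Common denominator (x - 6)(x + 7). Numerator: 7(x + 7) - 1(x - 6) = (7x + 49) - (x - 6) = 6x + 55
Result: (6x + 55)/[(x - 6)(x + 7)]


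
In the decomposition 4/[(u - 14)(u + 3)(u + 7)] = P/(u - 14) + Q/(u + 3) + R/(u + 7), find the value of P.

Cover-up at u = 14: P = 4/[(14 + 3)(14 + 7)] = 4/[(17)(21)] = 4/357


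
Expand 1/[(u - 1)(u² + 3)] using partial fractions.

Cover-up at u = 1: P = 1/(1² + 3) = 1/4. Then Q = -P = -1/4, R = -P·(0 + 1) = -1/4
Result: (1/4)/(u - 1) - ((1/4)u + 1/4)/(u² + 3)


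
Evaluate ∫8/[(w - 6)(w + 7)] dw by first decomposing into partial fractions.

Decompose: 8/[(w - 6)(w + 7)] = (8/13)/(w - 6) - (8/13)/(w + 7). Integrate each term: (8/13) ln|(w - 6)| - (8/13) ln|(w + 7)| + C


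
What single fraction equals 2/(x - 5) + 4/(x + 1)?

Common denominator (x - 5)(x + 1). Numerator: 2(x + 1) + 4(x - 5) = (2x + 2) + (4x - 20) = 6x - 18
Result: (6x - 18)/[(x - 5)(x + 1)]


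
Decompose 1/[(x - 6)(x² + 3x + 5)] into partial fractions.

Cover-up at x = 6: P = 1/(6² + 3·6 + 5) = 1/59. Then Q = -P = -1/59, R = -P·(3 + 6) = -9/59
Result: (1/59)/(x - 6) - ((1/59)x + 9/59)/(x² + 3x + 5)


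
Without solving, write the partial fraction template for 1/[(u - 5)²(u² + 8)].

Repeated linear + quadratic: A/(u - 5) + B/(u - 5)² + (Cu + D)/(u² + 8)


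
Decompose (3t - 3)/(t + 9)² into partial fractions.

(3t - 3) = P(t + 9) + Q. At t = -9: Q = 3·(-9) - 3 = -30. Coeff of t: P = 3
Result: 3/(t + 9) - 30/(t + 9)²


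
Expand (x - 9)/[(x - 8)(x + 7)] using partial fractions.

At x=8: P = (1·8 - 9)/(8 + 7) = -1/15. At x=-7: Q = (1·(-7) - 9)/(-7 - 8) = 16/15
Result: (-1/15)/(x - 8) + (16/15)/(x + 7)


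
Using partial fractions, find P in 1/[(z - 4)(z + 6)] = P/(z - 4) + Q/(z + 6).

Cover-up at z = 4: P = 1/(4 + 6) = 1/10


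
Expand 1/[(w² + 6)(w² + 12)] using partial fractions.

Coefficient matching gives α = γ = 0, β = 1/(12-6) = 1/6, δ = -β = -1/6
Result: (1/6)/(w² + 6) - (1/6)/(w² + 12)


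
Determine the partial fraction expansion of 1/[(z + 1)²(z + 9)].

Cover-up at z=-9: γ = 1/(-9 + 1)² = 1/64. Cover-up at z=-1: β = 1/(-1 + 9) = 1/8. Comparing z² coeff: α = -γ = -1/64
Result: (-1/64)/(z + 1) + (1/8)/(z + 1)² + (1/64)/(z + 9)


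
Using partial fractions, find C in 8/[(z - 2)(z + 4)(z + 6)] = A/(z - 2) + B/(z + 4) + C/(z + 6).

Cover-up at z = -6: C = 8/[(-6 - 2)(-6 + 4)] = 8/[(-8)(-2)] = 8/16 = 1/2


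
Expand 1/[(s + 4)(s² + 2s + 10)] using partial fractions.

Cover-up at s = -4: P = 1/((-4)² + 2·(-4) + 10) = 1/18. Then Q = -P = -1/18, R = -P·(2 - 4) = 1/9
Result: (1/18)/(s + 4) - ((1/18)s - 1/9)/(s² + 2s + 10)


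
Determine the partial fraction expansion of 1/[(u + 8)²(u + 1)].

Cover-up at u=-1: γ = 1/(-1 + 8)² = 1/49. Cover-up at u=-8: β = 1/(-8 + 1) = -1/7. Comparing u² coeff: α = -γ = -1/49
Result: (-1/49)/(u + 8) - (1/7)/(u + 8)² + (1/49)/(u + 1)


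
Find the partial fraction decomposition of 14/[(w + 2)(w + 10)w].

Using cover-up method: P = -7/8, Q = 7/40, R = 7/10
Result: (-7/8)/(w + 2) + (7/40)/(w + 10) + (7/10)/w


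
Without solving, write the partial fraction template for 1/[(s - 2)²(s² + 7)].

Repeated linear + quadratic: A/(s - 2) + B/(s - 2)² + (Cs + D)/(s² + 7)


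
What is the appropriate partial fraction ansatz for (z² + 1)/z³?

Repeated linear factor (power 3): P/z + Q/z² + R/z³


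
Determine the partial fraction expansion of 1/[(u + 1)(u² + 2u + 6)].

Cover-up at u = -1: α = 1/((-1)² + 2·(-1) + 6) = 1/5. Then β = -α = -1/5, γ = -α·(2 - 1) = -1/5
Result: (1/5)/(u + 1) - ((1/5)u + 1/5)/(u² + 2u + 6)


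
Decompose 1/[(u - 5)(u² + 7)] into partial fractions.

Cover-up at u = 5: α = 1/(5² + 7) = 1/32. Then β = -α = -1/32, γ = -α·(0 + 5) = -5/32
Result: (1/32)/(u - 5) - ((1/32)u + 5/32)/(u² + 7)


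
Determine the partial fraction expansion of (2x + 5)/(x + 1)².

(2x + 5) = P(x + 1) + Q. At x = -1: Q = 2·(-1) + 5 = 3. Coeff of x: P = 2
Result: 2/(x + 1) + 3/(x + 1)²


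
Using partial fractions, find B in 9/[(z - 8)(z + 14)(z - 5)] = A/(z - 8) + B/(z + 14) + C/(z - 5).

Cover-up at z = -14: B = 9/[(-14 - 8)(-14 - 5)] = 9/[(-22)(-19)] = 9/418


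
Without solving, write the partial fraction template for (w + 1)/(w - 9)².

Repeated linear factor: α/(w - 9) + β/(w - 9)²


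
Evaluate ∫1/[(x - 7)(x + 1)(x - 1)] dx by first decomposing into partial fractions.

Cover-up: P = 1/48, Q = 1/16, R = -1/12. Decomposition: (1/48)/(x - 7) + (1/16)/(x + 1) - (1/12)/(x - 1). Integrate each term: (1/48) ln|(x - 7)| + (1/16) ln|(x + 1)| - (1/12) ln|(x - 1)| + C


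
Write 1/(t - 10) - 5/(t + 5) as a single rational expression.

Common denominator (t - 10)(t + 5). Numerator: 1(t + 5) - 5(t - 10) = (t + 5) - (5t - 50) = -4t + 55
Result: (-4t + 55)/[(t - 10)(t + 5)]


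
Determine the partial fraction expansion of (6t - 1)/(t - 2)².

(6t - 1) = α(t - 2) + β. At t = 2: β = 6·2 - 1 = 11. Coeff of t: α = 6
Result: 6/(t - 2) + 11/(t - 2)²


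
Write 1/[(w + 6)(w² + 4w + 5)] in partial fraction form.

Cover-up at w = -6: P = 1/((-6)² + 4·(-6) + 5) = 1/17. Then Q = -P = -1/17, R = -P·(4 - 6) = 2/17
Result: (1/17)/(w + 6) - ((1/17)w - 2/17)/(w² + 4w + 5)


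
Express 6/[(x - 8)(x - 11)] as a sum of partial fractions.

6/(x - 8)(x - 11) = A/(x - 8) + B/(x - 11). A = 6/(8 - 11) = -2, B = 6/(11 - 8) = 2
Result: -2/(x - 8) + 2/(x - 11)


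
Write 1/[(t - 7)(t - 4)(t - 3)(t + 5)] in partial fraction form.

Using Heaviside cover-up: (1/144)/(t - 7) - (1/27)/(t - 4) + (1/32)/(t - 3) - (1/864)/(t + 5)


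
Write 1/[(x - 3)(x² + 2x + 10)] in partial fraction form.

Cover-up at x = 3: P = 1/(3² + 2·3 + 10) = 1/25. Then Q = -P = -1/25, R = -P·(2 + 3) = -1/5
Result: (1/25)/(x - 3) - ((1/25)x + 1/5)/(x² + 2x + 10)


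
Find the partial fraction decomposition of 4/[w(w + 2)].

4/w(w + 2) = A/w + B/(w + 2). A = 4/(0 + 2) = 2, B = 4/(-2 - 0) = -2
Result: 2/w - 2/(w + 2)


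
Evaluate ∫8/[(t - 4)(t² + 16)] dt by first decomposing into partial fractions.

Cover-up at t=4: P = 8/(4²+16) = 1/4. Coeff matching: Q = -1/4, R = -1. Decomposition: (1/4)/(t - 4) - ((1/4)t + 1)/(t² + 16). Integrate: linear → ln, quadratic → (1/2)ln + arctan: (1/4) ln|(t - 4)| - (1/8) ln(t² + 16) - (1/4) arctan(t/4) + C


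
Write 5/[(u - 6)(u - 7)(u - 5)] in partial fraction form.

Using cover-up method: A = -5, B = 5/2, C = 5/2
Result: -5/(u - 6) + (5/2)/(u - 7) + (5/2)/(u - 5)


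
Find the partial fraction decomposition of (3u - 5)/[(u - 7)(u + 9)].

At u=7: P = (3·7 - 5)/(7 + 9) = 1. At u=-9: Q = (3·(-9) - 5)/(-9 - 7) = 2
Result: 1/(u - 7) + 2/(u + 9)


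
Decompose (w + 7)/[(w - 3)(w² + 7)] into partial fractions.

At w=3: α = (1·3 + 7)/(3² + 7) = 5/8. β = -α = -5/8, γ = 1 - 3·α = -7/8
Result: (5/8)/(w - 3) - ((5/8)w + 7/8)/(w² + 7)


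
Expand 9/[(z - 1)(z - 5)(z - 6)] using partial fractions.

Using cover-up method: α = 9/20, β = -9/4, γ = 9/5
Result: (9/20)/(z - 1) - (9/4)/(z - 5) + (9/5)/(z - 6)


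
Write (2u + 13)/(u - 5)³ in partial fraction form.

(2u + 13) = P(u - 5)² + Q(u - 5) + R. At u = 5: R = 2·5 + 13 = 23. Coefficients: P = 0, Q = 2
Result: 2/(u - 5)² + 23/(u - 5)³


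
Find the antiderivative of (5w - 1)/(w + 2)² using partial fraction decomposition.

Decompose: P = 5, Q = 5·(-2) - 1 = -11, so (5w - 1)/(w + 2)² = 5/(w + 2) - 11/(w + 2)². Integrate: ∫ P/(w + 2) dw = 5 ln|(w + 2)|; ∫ Q/(w + 2)² dw = 11/(w + 2). Sum: 5 ln|(w + 2)| + 11/(w + 2) + C


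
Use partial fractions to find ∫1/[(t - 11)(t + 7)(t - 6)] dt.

Cover-up: P = 1/90, Q = 1/234, R = -1/65. Decomposition: (1/90)/(t - 11) + (1/234)/(t + 7) - (1/65)/(t - 6). Integrate each term: (1/90) ln|(t - 11)| + (1/234) ln|(t + 7)| - (1/65) ln|(t - 6)| + C


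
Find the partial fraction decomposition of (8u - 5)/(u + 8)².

(8u - 5) = α(u + 8) + β. At u = -8: β = 8·(-8) - 5 = -69. Coeff of u: α = 8
Result: 8/(u + 8) - 69/(u + 8)²


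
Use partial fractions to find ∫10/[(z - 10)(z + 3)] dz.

Decompose: 10/[(z - 10)(z + 3)] = (10/13)/(z - 10) - (10/13)/(z + 3). Integrate each term: (10/13) ln|(z - 10)| - (10/13) ln|(z + 3)| + C


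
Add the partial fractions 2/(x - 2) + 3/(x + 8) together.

Common denominator (x - 2)(x + 8). Numerator: 2(x + 8) + 3(x - 2) = (2x + 16) + (3x - 6) = 5x + 10
Result: (5x + 10)/[(x - 2)(x + 8)]


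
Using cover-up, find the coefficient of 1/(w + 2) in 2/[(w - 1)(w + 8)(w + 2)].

Cover (w + 2), set w=-2: 2/[(-2 - 1)(-2 + 8)] = -1/9


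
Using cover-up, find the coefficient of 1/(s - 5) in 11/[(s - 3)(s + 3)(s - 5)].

Cover (s - 5), set s=5: 11/[(5 - 3)(5 + 3)] = 11/16


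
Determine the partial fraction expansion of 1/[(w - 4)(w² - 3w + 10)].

Cover-up at w = 4: α = 1/(4² - 3·4 + 10) = 1/14. Then β = -α = -1/14, γ = -α·(-3 + 4) = -1/14
Result: (1/14)/(w - 4) - ((1/14)w + 1/14)/(w² - 3w + 10)


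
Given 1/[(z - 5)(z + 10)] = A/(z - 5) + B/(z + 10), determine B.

Cover-up at z = -10: B = 1/(-10 - 5) = -1/15


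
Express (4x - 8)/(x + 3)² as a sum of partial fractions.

(4x - 8) = α(x + 3) + β. At x = -3: β = 4·(-3) - 8 = -20. Coeff of x: α = 4
Result: 4/(x + 3) - 20/(x + 3)²


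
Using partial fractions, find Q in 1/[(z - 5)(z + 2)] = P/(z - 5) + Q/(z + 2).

Cover-up at z = -2: Q = 1/(-2 - 5) = -1/7


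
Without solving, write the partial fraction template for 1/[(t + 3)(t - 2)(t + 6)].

Three distinct linear factors: A/(t + 3) + B/(t - 2) + C/(t + 6)


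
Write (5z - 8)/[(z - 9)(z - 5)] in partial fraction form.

At z=9: A = (5·9 - 8)/(9 - 5) = 37/4. At z=5: B = (5·5 - 8)/(5 - 9) = -17/4
Result: (37/4)/(z - 9) - (17/4)/(z - 5)


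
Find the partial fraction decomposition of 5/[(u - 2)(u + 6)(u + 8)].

Using cover-up method: P = 1/16, Q = -5/16, R = 1/4
Result: (1/16)/(u - 2) - (5/16)/(u + 6) + (1/4)/(u + 8)


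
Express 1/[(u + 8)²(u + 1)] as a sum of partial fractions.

Cover-up at u=-1: γ = 1/(-1 + 8)² = 1/49. Cover-up at u=-8: β = 1/(-8 + 1) = -1/7. Comparing u² coeff: α = -γ = -1/49
Result: (-1/49)/(u + 8) - (1/7)/(u + 8)² + (1/49)/(u + 1)


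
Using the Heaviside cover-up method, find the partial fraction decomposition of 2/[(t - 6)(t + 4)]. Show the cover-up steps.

Cover (t - 6): set t=6, get α = 2/(6 + 4) = 1/5. Cover (t + 4): set t=-4, get β = 2/(-4 - 6) = -1/5.
Result: (1/5)/(t - 6) - (1/5)/(t + 4)


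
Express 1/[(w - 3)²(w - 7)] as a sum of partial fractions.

Cover-up at w=7: C = 1/(7 - 3)² = 1/16. Cover-up at w=3: B = 1/(3 - 7) = -1/4. Comparing w² coeff: A = -C = -1/16
Result: (-1/16)/(w - 3) - (1/4)/(w - 3)² + (1/16)/(w - 7)


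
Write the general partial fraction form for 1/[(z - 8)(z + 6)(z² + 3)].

Two linear + quadratic: α/(z - 8) + β/(z + 6) + (γz + δ)/(z² + 3)


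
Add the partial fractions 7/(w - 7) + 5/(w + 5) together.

Common denominator (w - 7)(w + 5). Numerator: 7(w + 5) + 5(w - 7) = (7w + 35) + (5w - 35) = 12w
Result: (12w)/[(w - 7)(w + 5)]


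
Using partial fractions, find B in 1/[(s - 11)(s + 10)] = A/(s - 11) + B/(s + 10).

Cover-up at s = -10: B = 1/(-10 - 11) = -1/21


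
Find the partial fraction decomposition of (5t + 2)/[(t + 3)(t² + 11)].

At t=-3: α = (5·(-3) + 2)/((-3)² + 11) = -13/20. β = -α = 13/20, γ = 5 - (-3)·α = 61/20
Result: (-13/20)/(t + 3) + ((13/20)t + 61/20)/(t² + 11)


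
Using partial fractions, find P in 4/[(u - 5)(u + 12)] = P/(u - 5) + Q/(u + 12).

Cover-up at u = 5: P = 4/(5 + 12) = 4/17


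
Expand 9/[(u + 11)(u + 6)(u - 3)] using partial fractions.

Using cover-up method: α = 9/70, β = -1/5, γ = 1/14
Result: (9/70)/(u + 11) - (1/5)/(u + 6) + (1/14)/(u - 3)


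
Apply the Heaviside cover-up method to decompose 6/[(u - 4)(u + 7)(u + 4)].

Cover (u - 4), u=4: α = 6/[(4 + 7)(4 + 4)] = 3/44. Cover (u + 7), u=-7: β = 6/[(-7 - 4)(-7 + 4)] = 2/11. Cover (u + 4), u=-4: γ = 6/[(-4 - 4)(-4 + 7)] = -1/4.
Result: (3/44)/(u - 4) + (2/11)/(u + 7) - (1/4)/(u + 4)


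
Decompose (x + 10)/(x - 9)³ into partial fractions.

(x + 10) = α(x - 9)² + β(x - 9) + γ. At x = 9: γ = 1·9 + 10 = 19. Coefficients: α = 0, β = 1
Result: 1/(x - 9)² + 19/(x - 9)³


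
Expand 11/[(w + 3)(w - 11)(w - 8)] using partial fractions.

Using cover-up method: P = 1/14, Q = 11/42, R = -1/3
Result: (1/14)/(w + 3) + (11/42)/(w - 11) - (1/3)/(w - 8)


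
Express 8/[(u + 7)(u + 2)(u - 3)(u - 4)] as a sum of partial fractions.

Using Heaviside cover-up: (-4/275)/(u + 7) + (4/75)/(u + 2) - (4/25)/(u - 3) + (4/33)/(u - 4)


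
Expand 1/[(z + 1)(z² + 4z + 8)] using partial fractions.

Cover-up at z = -1: P = 1/((-1)² + 4·(-1) + 8) = 1/5. Then Q = -P = -1/5, R = -P·(4 - 1) = -3/5
Result: (1/5)/(z + 1) - ((1/5)z + 3/5)/(z² + 4z + 8)


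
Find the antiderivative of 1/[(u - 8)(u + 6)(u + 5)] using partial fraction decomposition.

Cover-up: α = 1/182, β = 1/14, γ = -1/13. Decomposition: (1/182)/(u - 8) + (1/14)/(u + 6) - (1/13)/(u + 5). Integrate each term: (1/182) ln|(u - 8)| + (1/14) ln|(u + 6)| - (1/13) ln|(u + 5)| + C


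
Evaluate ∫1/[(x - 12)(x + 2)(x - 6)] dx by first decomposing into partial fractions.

Cover-up: α = 1/84, β = 1/112, γ = -1/48. Decomposition: (1/84)/(x - 12) + (1/112)/(x + 2) - (1/48)/(x - 6). Integrate each term: (1/84) ln|(x - 12)| + (1/112) ln|(x + 2)| - (1/48) ln|(x - 6)| + C


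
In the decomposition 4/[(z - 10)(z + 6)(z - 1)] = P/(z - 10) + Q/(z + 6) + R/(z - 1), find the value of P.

Cover-up at z = 10: P = 4/[(10 + 6)(10 - 1)] = 4/[(16)(9)] = 4/144 = 1/36


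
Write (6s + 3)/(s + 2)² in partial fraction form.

(6s + 3) = P(s + 2) + Q. At s = -2: Q = 6·(-2) + 3 = -9. Coeff of s: P = 6
Result: 6/(s + 2) - 9/(s + 2)²


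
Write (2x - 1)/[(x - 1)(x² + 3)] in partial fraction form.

At x=1: α = (2·1 - 1)/(1² + 3) = 1/4. β = -α = -1/4, γ = 2 - 1·α = 7/4
Result: (1/4)/(x - 1) - ((1/4)x - 7/4)/(x² + 3)


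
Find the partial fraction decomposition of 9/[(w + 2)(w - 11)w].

Using cover-up method: A = 9/26, B = 9/143, C = -9/22
Result: (9/26)/(w + 2) + (9/143)/(w - 11) - (9/22)/w


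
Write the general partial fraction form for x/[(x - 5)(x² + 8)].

Linear + irreducible quadratic: A/(x - 5) + (Bx + C)/(x² + 8)


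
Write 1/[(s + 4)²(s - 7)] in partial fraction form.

Cover-up at s=7: R = 1/(7 + 4)² = 1/121. Cover-up at s=-4: Q = 1/(-4 - 7) = -1/11. Comparing s² coeff: P = -R = -1/121
Result: (-1/121)/(s + 4) - (1/11)/(s + 4)² + (1/121)/(s - 7)


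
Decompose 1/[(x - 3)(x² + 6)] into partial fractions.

Cover-up at x = 3: α = 1/(3² + 6) = 1/15. Then β = -α = -1/15, γ = -α·(0 + 3) = -1/5
Result: (1/15)/(x - 3) - ((1/15)x + 1/5)/(x² + 6)


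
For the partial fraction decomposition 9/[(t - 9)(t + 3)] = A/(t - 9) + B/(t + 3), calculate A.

Cover-up at t = 9: A = 9/(9 + 3) = 9/12 = 3/4


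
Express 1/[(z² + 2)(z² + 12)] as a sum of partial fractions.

Coefficient matching gives A = C = 0, B = 1/(12-2) = 1/10, D = -B = -1/10
Result: (1/10)/(z² + 2) - (1/10)/(z² + 12)


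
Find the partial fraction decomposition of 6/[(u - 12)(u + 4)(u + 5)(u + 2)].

Using Heaviside cover-up: (3/1904)/(u - 12) + (3/16)/(u + 4) - (2/17)/(u + 5) - (1/14)/(u + 2)


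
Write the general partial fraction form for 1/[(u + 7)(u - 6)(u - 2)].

Three distinct linear factors: A/(u + 7) + B/(u - 6) + C/(u - 2)


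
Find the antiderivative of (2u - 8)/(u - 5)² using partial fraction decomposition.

Decompose: A = 2, B = 2·5 - 8 = 2, so (2u - 8)/(u - 5)² = 2/(u - 5) + 2/(u - 5)². Integrate: ∫ A/(u - 5) du = 2 ln|(u - 5)|; ∫ B/(u - 5)² du = -2/(u - 5). Sum: 2 ln|(u - 5)| - 2/(u - 5) + C


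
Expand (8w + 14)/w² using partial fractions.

(8w + 14) = Pw + Q. At w = 0: Q = 8·0 + 14 = 14. Coeff of w: P = 8
Result: 8/w + 14/w²


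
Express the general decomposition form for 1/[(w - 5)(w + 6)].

Distinct linear factors: A/(w - 5) + B/(w + 6)


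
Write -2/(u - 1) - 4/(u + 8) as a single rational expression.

Common denominator (u - 1)(u + 8). Numerator: -2(u + 8) - 4(u - 1) = (-2u - 16) - (4u - 4) = -6u - 12
Result: (-6u - 12)/[(u - 1)(u + 8)]


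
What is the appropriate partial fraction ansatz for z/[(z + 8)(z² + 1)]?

Linear + irreducible quadratic: α/(z + 8) + (βz + γ)/(z² + 1)


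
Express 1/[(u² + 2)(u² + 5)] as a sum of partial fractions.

Coefficient matching gives α = γ = 0, β = 1/(5-2) = 1/3, δ = -β = -1/3
Result: (1/3)/(u² + 2) - (1/3)/(u² + 5)


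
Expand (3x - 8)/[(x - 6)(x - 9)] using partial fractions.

At x=6: P = (3·6 - 8)/(6 - 9) = -10/3. At x=9: Q = (3·9 - 8)/(9 - 6) = 19/3
Result: (-10/3)/(x - 6) + (19/3)/(x - 9)


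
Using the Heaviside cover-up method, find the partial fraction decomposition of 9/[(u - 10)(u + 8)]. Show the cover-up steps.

Cover (u - 10): set u=10, get A = 9/(10 + 8) = 1/2. Cover (u + 8): set u=-8, get B = 9/(-8 - 10) = -1/2.
Result: (1/2)/(u - 10) - (1/2)/(u + 8)


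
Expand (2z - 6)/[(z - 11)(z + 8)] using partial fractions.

At z=11: P = (2·11 - 6)/(11 + 8) = 16/19. At z=-8: Q = (2·(-8) - 6)/(-8 - 11) = 22/19
Result: (16/19)/(z - 11) + (22/19)/(z + 8)


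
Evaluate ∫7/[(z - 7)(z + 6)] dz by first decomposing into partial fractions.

Decompose: 7/[(z - 7)(z + 6)] = (7/13)/(z - 7) - (7/13)/(z + 6). Integrate each term: (7/13) ln|(z - 7)| - (7/13) ln|(z + 6)| + C


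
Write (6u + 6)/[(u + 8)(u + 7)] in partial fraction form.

At u=-8: P = (6·(-8) + 6)/(-8 + 7) = 42. At u=-7: Q = (6·(-7) + 6)/(-7 + 8) = -36
Result: 42/(u + 8) - 36/(u + 7)


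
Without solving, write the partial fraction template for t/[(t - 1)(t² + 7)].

Linear + irreducible quadratic: α/(t - 1) + (βt + γ)/(t² + 7)


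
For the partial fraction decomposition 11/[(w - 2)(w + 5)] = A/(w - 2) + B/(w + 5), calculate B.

Cover-up at w = -5: B = 11/(-5 - 2) = -11/7


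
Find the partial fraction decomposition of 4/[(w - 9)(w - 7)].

4/(w - 9)(w - 7) = P/(w - 9) + Q/(w - 7). P = 4/(9 - 7) = 2, Q = 4/(7 - 9) = -2
Result: 2/(w - 9) - 2/(w - 7)


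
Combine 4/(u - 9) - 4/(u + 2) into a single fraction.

Common denominator (u - 9)(u + 2). Numerator: 4(u + 2) - 4(u - 9) = (4u + 8) - (4u - 36) = 44
Result: (44)/[(u - 9)(u + 2)]


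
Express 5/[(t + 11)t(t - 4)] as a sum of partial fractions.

Using cover-up method: α = 1/33, β = -5/44, γ = 1/12
Result: (1/33)/(t + 11) - (5/44)/t + (1/12)/(t - 4)


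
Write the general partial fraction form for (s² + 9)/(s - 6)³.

Repeated linear factor (power 3): P/(s - 6) + Q/(s - 6)² + R/(s - 6)³


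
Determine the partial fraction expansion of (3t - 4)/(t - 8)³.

(3t - 4) = A(t - 8)² + B(t - 8) + C. At t = 8: C = 3·8 - 4 = 20. Coefficients: A = 0, B = 3
Result: 3/(t - 8)² + 20/(t - 8)³


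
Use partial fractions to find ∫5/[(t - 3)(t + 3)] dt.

Decompose: 5/[(t - 3)(t + 3)] = (5/6)/(t - 3) - (5/6)/(t + 3). Integrate each term: (5/6) ln|(t - 3)| - (5/6) ln|(t + 3)| + C


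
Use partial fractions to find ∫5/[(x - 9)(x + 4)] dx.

Decompose: 5/[(x - 9)(x + 4)] = (5/13)/(x - 9) - (5/13)/(x + 4). Integrate each term: (5/13) ln|(x - 9)| - (5/13) ln|(x + 4)| + C


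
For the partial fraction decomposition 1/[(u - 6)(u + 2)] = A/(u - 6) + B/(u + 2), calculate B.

Cover-up at u = -2: B = 1/(-2 - 6) = -1/8


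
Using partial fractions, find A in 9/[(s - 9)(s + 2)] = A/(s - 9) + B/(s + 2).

Cover-up at s = 9: A = 9/(9 + 2) = 9/11


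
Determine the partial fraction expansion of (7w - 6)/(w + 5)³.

(7w - 6) = A(w + 5)² + B(w + 5) + C. At w = -5: C = 7·(-5) - 6 = -41. Coefficients: A = 0, B = 7
Result: 7/(w + 5)² - 41/(w + 5)³


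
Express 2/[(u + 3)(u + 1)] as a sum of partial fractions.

2/(u + 3)(u + 1) = α/(u + 3) + β/(u + 1). α = 2/(-3 + 1) = -1, β = 2/(-1 + 3) = 1
Result: -1/(u + 3) + 1/(u + 1)


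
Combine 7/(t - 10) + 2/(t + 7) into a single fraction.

Common denominator (t - 10)(t + 7). Numerator: 7(t + 7) + 2(t - 10) = (7t + 49) + (2t - 20) = 9t + 29
Result: (9t + 29)/[(t - 10)(t + 7)]


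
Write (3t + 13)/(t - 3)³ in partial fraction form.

(3t + 13) = α(t - 3)² + β(t - 3) + γ. At t = 3: γ = 3·3 + 13 = 22. Coefficients: α = 0, β = 3
Result: 3/(t - 3)² + 22/(t - 3)³


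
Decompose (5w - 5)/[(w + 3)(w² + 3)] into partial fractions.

At w=-3: A = (5·(-3) - 5)/((-3)² + 3) = -5/3. B = -A = 5/3, C = 5 - (-3)·A = 0
Result: (-5/3)/(w + 3) + ((5/3)w)/(w² + 3)


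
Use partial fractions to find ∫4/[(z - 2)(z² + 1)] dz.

Cover-up at z=2: α = 4/(2²+1) = 4/5. Coeff matching: β = -4/5, γ = -8/5. Decomposition: (4/5)/(z - 2) - ((4/5)z + 8/5)/(z² + 1). Integrate: linear → ln, quadratic → (1/2)ln + arctan: (4/5) ln|(z - 2)| - (2/5) ln(z² + 1) - (8/5) arctan(z) + C


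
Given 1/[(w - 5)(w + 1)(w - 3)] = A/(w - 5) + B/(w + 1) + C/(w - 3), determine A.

Cover-up at w = 5: A = 1/[(5 + 1)(5 - 3)] = 1/[(6)(2)] = 1/12


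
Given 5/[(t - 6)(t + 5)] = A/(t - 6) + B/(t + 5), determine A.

Cover-up at t = 6: A = 5/(6 + 5) = 5/11


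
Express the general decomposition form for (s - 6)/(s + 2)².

Repeated linear factor: α/(s + 2) + β/(s + 2)²


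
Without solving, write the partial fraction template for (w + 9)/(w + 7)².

Repeated linear factor: P/(w + 7) + Q/(w + 7)²


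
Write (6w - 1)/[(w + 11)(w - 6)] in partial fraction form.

At w=-11: P = (6·(-11) - 1)/(-11 - 6) = 67/17. At w=6: Q = (6·6 - 1)/(6 + 11) = 35/17
Result: (67/17)/(w + 11) + (35/17)/(w - 6)


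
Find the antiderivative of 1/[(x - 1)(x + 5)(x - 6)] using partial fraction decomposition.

Cover-up: P = -1/30, Q = 1/66, R = 1/55. Decomposition: (-1/30)/(x - 1) + (1/66)/(x + 5) + (1/55)/(x - 6). Integrate each term: (-1/30) ln|(x - 1)| + (1/66) ln|(x + 5)| + (1/55) ln|(x - 6)| + C


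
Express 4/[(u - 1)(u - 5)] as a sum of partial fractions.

4/(u - 1)(u - 5) = α/(u - 1) + β/(u - 5). α = 4/(1 - 5) = -1, β = 4/(5 - 1) = 1
Result: -1/(u - 1) + 1/(u - 5)


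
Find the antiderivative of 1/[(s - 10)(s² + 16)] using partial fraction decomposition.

Cover-up at s=10: P = 1/(10²+16) = 1/116. Coeff matching: Q = -1/116, R = -5/58. Decomposition: (1/116)/(s - 10) - ((1/116)s + 5/58)/(s² + 16). Integrate: linear → ln, quadratic → (1/2)ln + arctan: (1/116) ln|(s - 10)| - (1/232) ln(s² + 16) - (5/232) arctan(s/4) + C


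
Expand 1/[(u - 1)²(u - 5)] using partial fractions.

Cover-up at u=5: C = 1/(5 - 1)² = 1/16. Cover-up at u=1: B = 1/(1 - 5) = -1/4. Comparing u² coeff: A = -C = -1/16
Result: (-1/16)/(u - 1) - (1/4)/(u - 1)² + (1/16)/(u - 5)


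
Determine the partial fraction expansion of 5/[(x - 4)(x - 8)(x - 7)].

Using cover-up method: α = 5/12, β = 5/4, γ = -5/3
Result: (5/12)/(x - 4) + (5/4)/(x - 8) - (5/3)/(x - 7)


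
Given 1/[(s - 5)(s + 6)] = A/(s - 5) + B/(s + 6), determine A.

Cover-up at s = 5: A = 1/(5 + 6) = 1/11


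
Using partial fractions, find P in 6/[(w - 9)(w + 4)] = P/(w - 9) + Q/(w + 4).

Cover-up at w = 9: P = 6/(9 + 4) = 6/13


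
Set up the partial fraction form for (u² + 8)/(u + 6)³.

Repeated linear factor (power 3): α/(u + 6) + β/(u + 6)² + γ/(u + 6)³


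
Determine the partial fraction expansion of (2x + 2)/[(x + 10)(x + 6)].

At x=-10: α = (2·(-10) + 2)/(-10 + 6) = 9/2. At x=-6: β = (2·(-6) + 2)/(-6 + 10) = -5/2
Result: (9/2)/(x + 10) - (5/2)/(x + 6)


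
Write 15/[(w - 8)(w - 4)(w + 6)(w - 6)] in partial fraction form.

Using Heaviside cover-up: (15/112)/(w - 8) + (3/16)/(w - 4) - (1/112)/(w + 6) - (5/16)/(w - 6)


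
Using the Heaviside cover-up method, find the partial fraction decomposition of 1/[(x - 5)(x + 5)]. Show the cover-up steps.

Cover (x - 5): set x=5, get α = 1/(5 + 5) = 1/10. Cover (x + 5): set x=-5, get β = 1/(-5 - 5) = -1/10.
Result: (1/10)/(x - 5) - (1/10)/(x + 5)


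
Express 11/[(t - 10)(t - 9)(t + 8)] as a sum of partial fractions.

Using cover-up method: P = 11/18, Q = -11/17, R = 11/306
Result: (11/18)/(t - 10) - (11/17)/(t - 9) + (11/306)/(t + 8)


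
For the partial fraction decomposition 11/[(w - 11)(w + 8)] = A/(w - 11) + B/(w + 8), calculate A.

Cover-up at w = 11: A = 11/(11 + 8) = 11/19


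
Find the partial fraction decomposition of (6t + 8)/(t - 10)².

(6t + 8) = A(t - 10) + B. At t = 10: B = 6·10 + 8 = 68. Coeff of t: A = 6
Result: 6/(t - 10) + 68/(t - 10)²


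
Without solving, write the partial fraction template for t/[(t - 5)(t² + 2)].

Linear + irreducible quadratic: A/(t - 5) + (Bt + C)/(t² + 2)


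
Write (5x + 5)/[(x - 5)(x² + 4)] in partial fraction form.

At x=5: P = (5·5 + 5)/(5² + 4) = 30/29. Q = -P = -30/29, R = 5 - 5·P = -5/29
Result: (30/29)/(x - 5) - ((30/29)x + 5/29)/(x² + 4)


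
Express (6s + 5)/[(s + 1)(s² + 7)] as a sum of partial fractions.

At s=-1: A = (6·(-1) + 5)/((-1)² + 7) = -1/8. B = -A = 1/8, C = 6 - (-1)·A = 47/8
Result: (-1/8)/(s + 1) + ((1/8)s + 47/8)/(s² + 7)


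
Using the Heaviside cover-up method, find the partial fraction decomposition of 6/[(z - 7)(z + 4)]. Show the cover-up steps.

Cover (z - 7): set z=7, get P = 6/(7 + 4) = 6/11. Cover (z + 4): set z=-4, get Q = 6/(-4 - 7) = -6/11.
Result: (6/11)/(z - 7) - (6/11)/(z + 4)


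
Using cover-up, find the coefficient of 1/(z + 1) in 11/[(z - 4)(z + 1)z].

Cover (z + 1), set z=-1: 11/[(-1 - 4)(-1 - 0)] = 11/5


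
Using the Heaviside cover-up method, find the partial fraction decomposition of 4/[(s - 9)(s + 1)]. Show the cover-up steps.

Cover (s - 9): set s=9, get A = 4/(9 + 1) = 2/5. Cover (s + 1): set s=-1, get B = 4/(-1 - 9) = -2/5.
Result: (2/5)/(s - 9) - (2/5)/(s + 1)


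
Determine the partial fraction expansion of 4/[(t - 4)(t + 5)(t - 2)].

Using cover-up method: α = 2/9, β = 4/63, γ = -2/7
Result: (2/9)/(t - 4) + (4/63)/(t + 5) - (2/7)/(t - 2)


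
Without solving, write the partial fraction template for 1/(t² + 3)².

Repeated quadratic factor: (At + B)/(t² + 3) + (Ct + D)/(t² + 3)²


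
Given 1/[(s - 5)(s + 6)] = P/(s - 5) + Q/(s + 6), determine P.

Cover-up at s = 5: P = 1/(5 + 6) = 1/11


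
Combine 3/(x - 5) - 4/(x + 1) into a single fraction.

Common denominator (x - 5)(x + 1). Numerator: 3(x + 1) - 4(x - 5) = (3x + 3) - (4x - 20) = -x + 23
Result: (-x + 23)/[(x - 5)(x + 1)]


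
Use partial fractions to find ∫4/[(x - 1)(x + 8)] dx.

Decompose: 4/[(x - 1)(x + 8)] = (4/9)/(x - 1) - (4/9)/(x + 8). Integrate each term: (4/9) ln|(x - 1)| - (4/9) ln|(x + 8)| + C


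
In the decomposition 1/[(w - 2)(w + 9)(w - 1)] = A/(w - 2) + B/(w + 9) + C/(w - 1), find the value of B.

Cover-up at w = -9: B = 1/[(-9 - 2)(-9 - 1)] = 1/[(-11)(-10)] = 1/110


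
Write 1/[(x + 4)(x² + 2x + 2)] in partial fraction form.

Cover-up at x = -4: A = 1/((-4)² + 2·(-4) + 2) = 1/10. Then B = -A = -1/10, C = -A·(2 - 4) = 1/5
Result: (1/10)/(x + 4) - ((1/10)x - 1/5)/(x² + 2x + 2)


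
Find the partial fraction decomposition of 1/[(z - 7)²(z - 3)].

Cover-up at z=3: R = 1/(3 - 7)² = 1/16. Cover-up at z=7: Q = 1/(7 - 3) = 1/4. Comparing z² coeff: P = -R = -1/16
Result: (-1/16)/(z - 7) + (1/4)/(z - 7)² + (1/16)/(z - 3)


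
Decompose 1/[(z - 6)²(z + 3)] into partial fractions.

Cover-up at z=-3: γ = 1/(-3 - 6)² = 1/81. Cover-up at z=6: β = 1/(6 + 3) = 1/9. Comparing z² coeff: α = -γ = -1/81
Result: (-1/81)/(z - 6) + (1/9)/(z - 6)² + (1/81)/(z + 3)


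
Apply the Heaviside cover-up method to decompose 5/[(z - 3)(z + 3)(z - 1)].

Cover (z - 3), z=3: P = 5/[(3 + 3)(3 - 1)] = 5/12. Cover (z + 3), z=-3: Q = 5/[(-3 - 3)(-3 - 1)] = 5/24. Cover (z - 1), z=1: R = 5/[(1 - 3)(1 + 3)] = -5/8.
Result: (5/12)/(z - 3) + (5/24)/(z + 3) - (5/8)/(z - 1)


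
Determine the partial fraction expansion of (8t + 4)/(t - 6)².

(8t + 4) = α(t - 6) + β. At t = 6: β = 8·6 + 4 = 52. Coeff of t: α = 8
Result: 8/(t - 6) + 52/(t - 6)²


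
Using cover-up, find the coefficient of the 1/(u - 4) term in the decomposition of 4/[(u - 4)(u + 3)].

Cover (u - 4), set u=4: 4/((u + 3) at u=4) = 4/(7) = 4/7


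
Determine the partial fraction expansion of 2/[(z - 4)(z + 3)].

2/(z - 4)(z + 3) = A/(z - 4) + B/(z + 3). A = 2/(4 + 3) = 2/7, B = 2/(-3 - 4) = -2/7
Result: (2/7)/(z - 4) - (2/7)/(z + 3)


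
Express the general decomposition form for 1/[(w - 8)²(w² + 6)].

Repeated linear + quadratic: A/(w - 8) + B/(w - 8)² + (Cw + D)/(w² + 6)


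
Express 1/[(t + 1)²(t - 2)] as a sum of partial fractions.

Cover-up at t=2: γ = 1/(2 + 1)² = 1/9. Cover-up at t=-1: β = 1/(-1 - 2) = -1/3. Comparing t² coeff: α = -γ = -1/9
Result: (-1/9)/(t + 1) - (1/3)/(t + 1)² + (1/9)/(t - 2)


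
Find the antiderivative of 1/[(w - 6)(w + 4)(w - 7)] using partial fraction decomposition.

Cover-up: A = -1/10, B = 1/110, C = 1/11. Decomposition: (-1/10)/(w - 6) + (1/110)/(w + 4) + (1/11)/(w - 7). Integrate each term: (-1/10) ln|(w - 6)| + (1/110) ln|(w + 4)| + (1/11) ln|(w - 7)| + C


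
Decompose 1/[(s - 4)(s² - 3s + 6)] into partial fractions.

Cover-up at s = 4: P = 1/(4² - 3·4 + 6) = 1/10. Then Q = -P = -1/10, R = -P·(-3 + 4) = -1/10
Result: (1/10)/(s - 4) - ((1/10)s + 1/10)/(s² - 3s + 6)


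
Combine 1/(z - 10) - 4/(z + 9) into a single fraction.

Common denominator (z - 10)(z + 9). Numerator: 1(z + 9) - 4(z - 10) = (z + 9) - (4z - 40) = -3z + 49
Result: (-3z + 49)/[(z - 10)(z + 9)]


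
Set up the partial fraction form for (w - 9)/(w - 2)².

Repeated linear factor: α/(w - 2) + β/(w - 2)²


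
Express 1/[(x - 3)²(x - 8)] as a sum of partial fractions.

Cover-up at x=8: C = 1/(8 - 3)² = 1/25. Cover-up at x=3: B = 1/(3 - 8) = -1/5. Comparing x² coeff: A = -C = -1/25
Result: (-1/25)/(x - 3) - (1/5)/(x - 3)² + (1/25)/(x - 8)


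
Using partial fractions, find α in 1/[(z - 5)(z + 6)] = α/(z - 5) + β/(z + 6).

Cover-up at z = 5: α = 1/(5 + 6) = 1/11


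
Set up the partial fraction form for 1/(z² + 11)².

Repeated quadratic factor: (Az + B)/(z² + 11) + (Cz + D)/(z² + 11)²


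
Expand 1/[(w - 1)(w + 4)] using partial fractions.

1/(w - 1)(w + 4) = α/(w - 1) + β/(w + 4). α = 1/(1 + 4) = 1/5, β = 1/(-4 - 1) = -1/5
Result: (1/5)/(w - 1) - (1/5)/(w + 4)


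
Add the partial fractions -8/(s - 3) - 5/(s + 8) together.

Common denominator (s - 3)(s + 8). Numerator: -8(s + 8) - 5(s - 3) = (-8s - 64) - (5s - 15) = -13s - 49
Result: (-13s - 49)/[(s - 3)(s + 8)]


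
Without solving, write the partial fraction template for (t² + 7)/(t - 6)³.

Repeated linear factor (power 3): α/(t - 6) + β/(t - 6)² + γ/(t - 6)³


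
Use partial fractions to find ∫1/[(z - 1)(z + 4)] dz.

Decompose: 1/[(z - 1)(z + 4)] = (1/5)/(z - 1) - (1/5)/(z + 4). Integrate each term: (1/5) ln|(z - 1)| - (1/5) ln|(z + 4)| + C


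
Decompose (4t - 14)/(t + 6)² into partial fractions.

(4t - 14) = α(t + 6) + β. At t = -6: β = 4·(-6) - 14 = -38. Coeff of t: α = 4
Result: 4/(t + 6) - 38/(t + 6)²


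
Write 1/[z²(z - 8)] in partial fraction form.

Cover-up at z=8: R = 1/(8 - 0)² = 1/64. Cover-up at z=0: Q = 1/(0 - 8) = -1/8. Comparing z² coeff: P = -R = -1/64
Result: (-1/64)/z - (1/8)/z² + (1/64)/(z - 8)


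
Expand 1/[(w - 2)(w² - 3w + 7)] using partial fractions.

Cover-up at w = 2: α = 1/(2² - 3·2 + 7) = 1/5. Then β = -α = -1/5, γ = -α·(-3 + 2) = 1/5
Result: (1/5)/(w - 2) - ((1/5)w - 1/5)/(w² - 3w + 7)


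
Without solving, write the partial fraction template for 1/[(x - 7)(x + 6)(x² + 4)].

Two linear + quadratic: α/(x - 7) + β/(x + 6) + (γx + δ)/(x² + 4)


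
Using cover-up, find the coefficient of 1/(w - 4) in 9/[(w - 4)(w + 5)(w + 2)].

Cover (w - 4), set w=4: 9/[(4 + 5)(4 + 2)] = 1/6


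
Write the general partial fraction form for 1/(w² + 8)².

Repeated quadratic factor: (Pw + Q)/(w² + 8) + (Rw + S)/(w² + 8)²


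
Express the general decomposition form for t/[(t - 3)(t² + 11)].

Linear + irreducible quadratic: P/(t - 3) + (Qt + R)/(t² + 11)


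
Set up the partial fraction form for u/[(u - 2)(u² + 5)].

Linear + irreducible quadratic: α/(u - 2) + (βu + γ)/(u² + 5)


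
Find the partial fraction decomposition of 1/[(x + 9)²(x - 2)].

Cover-up at x=2: C = 1/(2 + 9)² = 1/121. Cover-up at x=-9: B = 1/(-9 - 2) = -1/11. Comparing x² coeff: A = -C = -1/121
Result: (-1/121)/(x + 9) - (1/11)/(x + 9)² + (1/121)/(x - 2)


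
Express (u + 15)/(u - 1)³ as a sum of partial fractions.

(u + 15) = α(u - 1)² + β(u - 1) + γ. At u = 1: γ = 1·1 + 15 = 16. Coefficients: α = 0, β = 1
Result: 1/(u - 1)² + 16/(u - 1)³
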